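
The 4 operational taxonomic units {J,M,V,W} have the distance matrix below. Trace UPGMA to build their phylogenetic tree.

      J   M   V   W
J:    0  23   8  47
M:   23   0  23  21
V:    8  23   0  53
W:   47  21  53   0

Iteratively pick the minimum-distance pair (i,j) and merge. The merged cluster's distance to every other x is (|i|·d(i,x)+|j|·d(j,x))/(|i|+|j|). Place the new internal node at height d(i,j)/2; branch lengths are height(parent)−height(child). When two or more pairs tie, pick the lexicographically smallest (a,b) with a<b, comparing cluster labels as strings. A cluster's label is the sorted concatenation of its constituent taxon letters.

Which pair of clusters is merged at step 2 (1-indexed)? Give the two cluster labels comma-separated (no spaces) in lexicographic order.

iteration 1: select J,V (d=8); attach at lengths (4, 4); label the merged cluster JV
  updated: d(JV,M)=23, d(JV,W)=50
iteration 2: select M,W (d=21); attach at lengths (21/2, 21/2); label the merged cluster MW
  updated: d(JV,MW)=73/2
iteration 3: select JV,MW (d=73/2); attach at lengths (57/4, 31/4); label the merged cluster JMVW
final tree: ((J:4,V:4):57/4,(M:21/2,W:21/2):31/4)
total length: 51

M,W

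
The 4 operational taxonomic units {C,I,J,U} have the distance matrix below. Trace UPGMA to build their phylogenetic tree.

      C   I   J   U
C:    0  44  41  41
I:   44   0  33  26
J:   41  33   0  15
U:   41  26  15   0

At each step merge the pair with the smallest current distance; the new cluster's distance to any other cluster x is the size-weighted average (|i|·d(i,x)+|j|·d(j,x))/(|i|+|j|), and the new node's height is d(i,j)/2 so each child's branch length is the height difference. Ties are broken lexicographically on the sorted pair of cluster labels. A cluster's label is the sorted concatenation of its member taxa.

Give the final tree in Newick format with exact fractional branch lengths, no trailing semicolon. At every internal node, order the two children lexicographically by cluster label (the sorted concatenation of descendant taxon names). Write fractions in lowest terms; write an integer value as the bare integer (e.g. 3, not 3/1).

step 1: merge (J,U) at d=15; branch lengths J→15/2, U→15/2; new cluster JU
  updated: d(C,JU)=41, d(I,JU)=59/2
step 2: merge (I,JU) at d=59/2; branch lengths I→59/4, JU→29/4; new cluster IJU
  updated: d(C,IJU)=42
step 3: merge (C,IJU) at d=42; branch lengths C→21, IJU→25/4; new cluster CIJU
final tree: (C:21,(I:59/4,(J:15/2,U:15/2):29/4):25/4)
total length: 257/4

(C:21,(I:59/4,(J:15/2,U:15/2):29/4):25/4)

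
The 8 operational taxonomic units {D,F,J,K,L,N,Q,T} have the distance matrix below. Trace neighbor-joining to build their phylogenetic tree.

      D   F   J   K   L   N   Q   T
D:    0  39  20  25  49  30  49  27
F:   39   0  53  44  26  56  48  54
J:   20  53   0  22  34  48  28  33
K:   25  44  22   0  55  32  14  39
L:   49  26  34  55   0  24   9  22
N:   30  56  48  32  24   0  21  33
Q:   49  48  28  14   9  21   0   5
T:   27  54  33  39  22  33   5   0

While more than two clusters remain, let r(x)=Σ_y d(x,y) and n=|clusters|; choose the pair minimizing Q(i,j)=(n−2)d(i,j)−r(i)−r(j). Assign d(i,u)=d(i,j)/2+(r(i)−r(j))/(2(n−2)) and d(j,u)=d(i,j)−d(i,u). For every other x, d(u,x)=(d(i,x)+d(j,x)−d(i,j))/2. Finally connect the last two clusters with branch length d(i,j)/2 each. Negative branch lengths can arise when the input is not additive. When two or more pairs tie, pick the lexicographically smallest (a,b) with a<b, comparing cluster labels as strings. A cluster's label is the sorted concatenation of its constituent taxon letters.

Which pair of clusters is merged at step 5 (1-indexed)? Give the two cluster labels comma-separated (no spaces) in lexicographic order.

step 1: merge (F,L) at d=26, Q=-383; branch lengths F→257/12, L→55/12; new cluster FL
  updated: d(D,FL)=31, d(FL,J)=61/2, d(FL,K)=73/2, d(FL,N)=27, d(FL,Q)=31/2, d(FL,T)=25
step 2: merge (Q,T) at d=5, Q=-539/2; branch lengths Q→-9/20, T→109/20; new cluster QT
  updated: d(D,QT)=71/2, d(FL,QT)=71/4, d(J,QT)=28, d(K,QT)=24, d(N,QT)=49/2
step 3: merge (D,J) at d=20, Q=-210; branch lengths D→73/8, J→87/8; new cluster DJ
  updated: d(DJ,FL)=83/4, d(DJ,K)=27/2, d(DJ,N)=29, d(DJ,QT)=87/4
step 4: merge (DJ,K) at d=27/2, Q=-301/2; branch lengths DJ→13/4, K→41/4; new cluster DJK
  updated: d(DJK,FL)=175/8, d(DJK,N)=95/4, d(DJK,QT)=129/8
step 5: merge (DJK,N) at d=95/4, Q=-179/2; branch lengths DJK→17/2, N→61/4; new cluster DJKN
  updated: d(DJKN,FL)=201/16, d(DJKN,QT)=135/16
step 6: merge (DJKN,FL) at d=201/16, Q=-155/4; branch lengths DJKN→13/8, FL→175/16; new cluster DFJKLN
  updated: d(DFJKLN,QT)=109/16
step 7: merge (DFJKLN,QT) at d=109/16; branch lengths DFJKLN→109/32, QT→109/32; new cluster DFJKLNQT
final tree: (((((D:73/8,J:87/8):13/4,K:41/4):17/2,N:61/4):13/8,(F:257/12,L:55/12):175/16):109/32,(Q:-9/20,T:109/20):109/32)
total length: 861/8

DJK,N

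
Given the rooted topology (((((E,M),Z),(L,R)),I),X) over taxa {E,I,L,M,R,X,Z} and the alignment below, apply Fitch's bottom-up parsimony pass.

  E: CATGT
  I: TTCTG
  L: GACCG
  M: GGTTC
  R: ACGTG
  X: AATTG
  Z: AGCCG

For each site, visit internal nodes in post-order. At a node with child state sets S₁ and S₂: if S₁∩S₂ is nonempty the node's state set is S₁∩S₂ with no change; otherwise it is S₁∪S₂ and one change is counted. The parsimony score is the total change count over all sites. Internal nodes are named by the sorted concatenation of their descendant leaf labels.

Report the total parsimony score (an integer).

[col 0] EM: children E:{C}, M:{G} ∪→ {C,G}; cost 1
[col 0] EMZ: children EM:{C,G}, Z:{A} ∪→ {A,C,G}; cost 1
[col 0] LR: children L:{G}, R:{A} ∪→ {A,G}; cost 1
[col 0] ELMRZ: children EMZ:{A,C,G}, LR:{A,G} ∩→ {A,G}; cost 0
[col 0] EILMRZ: children ELMRZ:{A,G}, I:{T} ∪→ {A,G,T}; cost 1
[col 0] EILMRXZ: children EILMRZ:{A,G,T}, X:{A} ∩→ {A}; cost 0
[col 1] EM: children E:{A}, M:{G} ∪→ {A,G}; cost 1
[col 1] EMZ: children EM:{A,G}, Z:{G} ∩→ {G}; cost 0
[col 1] LR: children L:{A}, R:{C} ∪→ {A,C}; cost 1
[col 1] ELMRZ: children EMZ:{G}, LR:{A,C} ∪→ {A,C,G}; cost 1
[col 1] EILMRZ: children ELMRZ:{A,C,G}, I:{T} ∪→ {A,C,G,T}; cost 1
[col 1] EILMRXZ: children EILMRZ:{A,C,G,T}, X:{A} ∩→ {A}; cost 0
[col 2] EM: children E:{T}, M:{T} ∩→ {T}; cost 0
[col 2] EMZ: children EM:{T}, Z:{C} ∪→ {C,T}; cost 1
[col 2] LR: children L:{C}, R:{G} ∪→ {C,G}; cost 1
[col 2] ELMRZ: children EMZ:{C,T}, LR:{C,G} ∩→ {C}; cost 0
[col 2] EILMRZ: children ELMRZ:{C}, I:{C} ∩→ {C}; cost 0
[col 2] EILMRXZ: children EILMRZ:{C}, X:{T} ∪→ {C,T}; cost 1
[col 3] EM: children E:{G}, M:{T} ∪→ {G,T}; cost 1
[col 3] EMZ: children EM:{G,T}, Z:{C} ∪→ {C,G,T}; cost 1
[col 3] LR: children L:{C}, R:{T} ∪→ {C,T}; cost 1
[col 3] ELMRZ: children EMZ:{C,G,T}, LR:{C,T} ∩→ {C,T}; cost 0
[col 3] EILMRZ: children ELMRZ:{C,T}, I:{T} ∩→ {T}; cost 0
[col 3] EILMRXZ: children EILMRZ:{T}, X:{T} ∩→ {T}; cost 0
[col 4] EM: children E:{T}, M:{C} ∪→ {C,T}; cost 1
[col 4] EMZ: children EM:{C,T}, Z:{G} ∪→ {C,G,T}; cost 1
[col 4] LR: children L:{G}, R:{G} ∩→ {G}; cost 0
[col 4] ELMRZ: children EMZ:{C,G,T}, LR:{G} ∩→ {G}; cost 0
[col 4] EILMRZ: children ELMRZ:{G}, I:{G} ∩→ {G}; cost 0
[col 4] EILMRXZ: children EILMRZ:{G}, X:{G} ∩→ {G}; cost 0
per-site changes: [4, 4, 3, 3, 2]; total = 16

16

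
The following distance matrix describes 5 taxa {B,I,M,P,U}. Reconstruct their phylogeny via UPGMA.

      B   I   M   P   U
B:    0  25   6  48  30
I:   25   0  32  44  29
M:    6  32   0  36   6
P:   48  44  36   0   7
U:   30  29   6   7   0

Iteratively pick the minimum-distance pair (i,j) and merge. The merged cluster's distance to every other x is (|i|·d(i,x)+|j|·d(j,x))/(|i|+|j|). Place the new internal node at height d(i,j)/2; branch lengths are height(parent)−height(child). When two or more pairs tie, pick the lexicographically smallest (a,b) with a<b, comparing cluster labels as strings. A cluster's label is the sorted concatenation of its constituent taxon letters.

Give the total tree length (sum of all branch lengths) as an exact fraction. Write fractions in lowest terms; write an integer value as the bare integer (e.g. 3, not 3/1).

step 1: merge (B,M) at d=6; branch lengths B→3, M→3; new cluster BM
  updated: d(BM,I)=57/2, d(BM,P)=42, d(BM,U)=18
step 2: merge (P,U) at d=7; branch lengths P→7/2, U→7/2; new cluster PU
  updated: d(BM,PU)=30, d(I,PU)=73/2
step 3: merge (BM,I) at d=57/2; branch lengths BM→45/4, I→57/4; new cluster BIM
  updated: d(BIM,PU)=193/6
step 4: merge (BIM,PU) at d=193/6; branch lengths BIM→11/6, PU→151/12; new cluster BIMPU
final tree: (((B:3,M:3):45/4,I:57/4):11/6,(P:7/2,U:7/2):151/12)
total length: 635/12

635/12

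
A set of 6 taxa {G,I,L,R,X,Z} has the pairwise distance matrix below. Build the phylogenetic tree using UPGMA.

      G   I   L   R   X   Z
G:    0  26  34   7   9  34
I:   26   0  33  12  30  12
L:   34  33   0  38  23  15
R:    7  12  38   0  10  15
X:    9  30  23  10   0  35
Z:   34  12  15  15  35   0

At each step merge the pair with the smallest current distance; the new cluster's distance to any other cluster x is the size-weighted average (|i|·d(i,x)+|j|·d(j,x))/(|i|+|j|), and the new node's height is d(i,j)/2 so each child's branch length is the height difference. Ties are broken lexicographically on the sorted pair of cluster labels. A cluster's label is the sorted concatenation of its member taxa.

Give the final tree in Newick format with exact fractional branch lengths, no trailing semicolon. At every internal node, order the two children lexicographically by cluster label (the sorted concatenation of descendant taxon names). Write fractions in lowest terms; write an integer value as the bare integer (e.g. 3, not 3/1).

(((G:7/2,R:7/2):5/4,X:19/4):323/36,((I:6,Z:6):6,L:12):31/18)

1. join G+R (d=7) ⇒ GR; edges |G|=7/2, |R|=7/2
  updated: d(GR,I)=19, d(GR,L)=36, d(GR,X)=19/2, d(GR,Z)=49/2
2. join GR+X (d=19/2) ⇒ GRX; edges |GR|=5/4, |X|=19/4
  updated: d(GRX,I)=68/3, d(GRX,L)=95/3, d(GRX,Z)=28
3. join I+Z (d=12) ⇒ IZ; edges |I|=6, |Z|=6
  updated: d(GRX,IZ)=76/3, d(IZ,L)=24
4. join IZ+L (d=24) ⇒ ILZ; edges |IZ|=6, |L|=12
  updated: d(GRX,ILZ)=247/9
5. join GRX+ILZ (d=247/9) ⇒ GILRXZ; edges |GRX|=323/36, |ILZ|=31/18
final tree: (((G:7/2,R:7/2):5/4,X:19/4):323/36,((I:6,Z:6):6,L:12):31/18)
total length: 1933/36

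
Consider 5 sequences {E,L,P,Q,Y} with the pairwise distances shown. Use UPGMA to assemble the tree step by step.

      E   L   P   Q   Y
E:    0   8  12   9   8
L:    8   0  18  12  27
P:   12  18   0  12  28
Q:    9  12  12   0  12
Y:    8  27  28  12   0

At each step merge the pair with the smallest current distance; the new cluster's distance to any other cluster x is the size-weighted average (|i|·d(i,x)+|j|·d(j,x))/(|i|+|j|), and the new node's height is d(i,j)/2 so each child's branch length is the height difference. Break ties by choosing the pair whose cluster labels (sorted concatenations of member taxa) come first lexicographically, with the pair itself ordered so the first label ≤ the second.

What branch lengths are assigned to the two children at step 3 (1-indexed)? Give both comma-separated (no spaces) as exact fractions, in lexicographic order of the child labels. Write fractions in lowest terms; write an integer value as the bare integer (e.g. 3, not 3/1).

iteration 1: select E,L (d=8); attach at lengths (4, 4); label the merged cluster EL
  updated: d(EL,P)=15, d(EL,Q)=21/2, d(EL,Y)=35/2
iteration 2: select EL,Q (d=21/2); attach at lengths (5/4, 21/4); label the merged cluster ELQ
  updated: d(ELQ,P)=14, d(ELQ,Y)=47/3
iteration 3: select ELQ,P (d=14); attach at lengths (7/4, 7); label the merged cluster ELPQ
  updated: d(ELPQ,Y)=75/4
iteration 4: select ELPQ,Y (d=75/4); attach at lengths (19/8, 75/8); label the merged cluster ELPQY
final tree: ((((E:4,L:4):5/4,Q:21/4):7/4,P:7):19/8,Y:75/8)
total length: 35

7/4,7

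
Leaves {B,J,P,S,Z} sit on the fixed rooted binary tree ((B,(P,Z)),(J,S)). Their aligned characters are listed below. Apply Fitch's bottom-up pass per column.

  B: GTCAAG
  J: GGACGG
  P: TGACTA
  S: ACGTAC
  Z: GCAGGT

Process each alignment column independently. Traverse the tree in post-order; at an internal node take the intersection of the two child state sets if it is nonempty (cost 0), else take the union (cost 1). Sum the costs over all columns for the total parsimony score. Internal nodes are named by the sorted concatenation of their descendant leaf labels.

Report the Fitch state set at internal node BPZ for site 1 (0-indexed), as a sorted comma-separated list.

C,G,T

site 0, node PZ: P={T} ∪ Z={G} → {G,T} (+1)
site 0, node BPZ: B={G} ∩ PZ={G,T} → {G} (+0)
site 0, node JS: J={G} ∪ S={A} → {A,G} (+1)
site 0, node BJPSZ: BPZ={G} ∩ JS={A,G} → {G} (+0)
site 1, node PZ: P={G} ∪ Z={C} → {C,G} (+1)
site 1, node BPZ: B={T} ∪ PZ={C,G} → {C,G,T} (+1)
site 1, node JS: J={G} ∪ S={C} → {C,G} (+1)
site 1, node BJPSZ: BPZ={C,G,T} ∩ JS={C,G} → {C,G} (+0)
site 2, node PZ: P={A} ∩ Z={A} → {A} (+0)
site 2, node BPZ: B={C} ∪ PZ={A} → {A,C} (+1)
site 2, node JS: J={A} ∪ S={G} → {A,G} (+1)
site 2, node BJPSZ: BPZ={A,C} ∩ JS={A,G} → {A} (+0)
site 3, node PZ: P={C} ∪ Z={G} → {C,G} (+1)
site 3, node BPZ: B={A} ∪ PZ={C,G} → {A,C,G} (+1)
site 3, node JS: J={C} ∪ S={T} → {C,T} (+1)
site 3, node BJPSZ: BPZ={A,C,G} ∩ JS={C,T} → {C} (+0)
site 4, node PZ: P={T} ∪ Z={G} → {G,T} (+1)
site 4, node BPZ: B={A} ∪ PZ={G,T} → {A,G,T} (+1)
site 4, node JS: J={G} ∪ S={A} → {A,G} (+1)
site 4, node BJPSZ: BPZ={A,G,T} ∩ JS={A,G} → {A,G} (+0)
site 5, node PZ: P={A} ∪ Z={T} → {A,T} (+1)
site 5, node BPZ: B={G} ∪ PZ={A,T} → {A,G,T} (+1)
site 5, node JS: J={G} ∪ S={C} → {C,G} (+1)
site 5, node BJPSZ: BPZ={A,G,T} ∩ JS={C,G} → {G} (+0)
per-site changes: [2, 3, 2, 3, 3, 3]; total = 16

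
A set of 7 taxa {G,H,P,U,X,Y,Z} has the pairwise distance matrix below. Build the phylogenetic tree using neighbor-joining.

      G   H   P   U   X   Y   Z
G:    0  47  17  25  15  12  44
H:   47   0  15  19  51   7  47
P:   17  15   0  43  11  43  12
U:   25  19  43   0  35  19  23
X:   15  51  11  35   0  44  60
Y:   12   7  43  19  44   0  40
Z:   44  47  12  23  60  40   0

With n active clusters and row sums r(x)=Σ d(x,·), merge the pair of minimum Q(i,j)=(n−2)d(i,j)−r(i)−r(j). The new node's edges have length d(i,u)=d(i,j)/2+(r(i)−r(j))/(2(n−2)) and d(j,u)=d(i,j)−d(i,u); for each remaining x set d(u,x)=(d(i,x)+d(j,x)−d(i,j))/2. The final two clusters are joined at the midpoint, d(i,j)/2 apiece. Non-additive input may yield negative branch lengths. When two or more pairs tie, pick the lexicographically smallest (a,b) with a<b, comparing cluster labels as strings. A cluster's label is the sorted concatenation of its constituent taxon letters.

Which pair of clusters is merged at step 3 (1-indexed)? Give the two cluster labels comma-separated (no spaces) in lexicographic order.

step 1: merge (H,Y) at d=7, Q=-316; branch lengths H→28/5, Y→7/5; new cluster HY
  updated: d(G,HY)=26, d(HY,P)=51/2, d(HY,U)=31/2, d(HY,X)=44, d(HY,Z)=40
step 2: merge (P,Z) at d=12, Q=-479/2; branch lengths P→-45/16, Z→237/16; new cluster PZ
  updated: d(G,PZ)=49/2, d(HY,PZ)=107/4, d(PZ,U)=27, d(PZ,X)=59/2
step 3: merge (G,X) at d=15, Q=-169; branch lengths G→2, X→13; new cluster GX
  updated: d(GX,HY)=55/2, d(GX,PZ)=39/2, d(GX,U)=45/2
step 4: merge (GX,PZ) at d=39/2, Q=-415/4; branch lengths GX→141/16, PZ→171/16; new cluster GPXZ
  updated: d(GPXZ,HY)=139/8, d(GPXZ,U)=15
step 5: merge (GPXZ,HY) at d=139/8, Q=-383/8; branch lengths GPXZ→135/16, HY→143/16; new cluster GHPXYZ
  updated: d(GHPXYZ,U)=105/16
step 6: merge (GHPXYZ,U) at d=105/16; branch lengths GHPXYZ→105/32, U→105/32; new cluster GHPUXYZ
final tree: ((((G:2,X:13):141/16,(P:-45/16,Z:237/16):171/16):135/16,(H:28/5,Y:7/5):143/16):105/32,U:105/32)
total length: 1239/16

G,X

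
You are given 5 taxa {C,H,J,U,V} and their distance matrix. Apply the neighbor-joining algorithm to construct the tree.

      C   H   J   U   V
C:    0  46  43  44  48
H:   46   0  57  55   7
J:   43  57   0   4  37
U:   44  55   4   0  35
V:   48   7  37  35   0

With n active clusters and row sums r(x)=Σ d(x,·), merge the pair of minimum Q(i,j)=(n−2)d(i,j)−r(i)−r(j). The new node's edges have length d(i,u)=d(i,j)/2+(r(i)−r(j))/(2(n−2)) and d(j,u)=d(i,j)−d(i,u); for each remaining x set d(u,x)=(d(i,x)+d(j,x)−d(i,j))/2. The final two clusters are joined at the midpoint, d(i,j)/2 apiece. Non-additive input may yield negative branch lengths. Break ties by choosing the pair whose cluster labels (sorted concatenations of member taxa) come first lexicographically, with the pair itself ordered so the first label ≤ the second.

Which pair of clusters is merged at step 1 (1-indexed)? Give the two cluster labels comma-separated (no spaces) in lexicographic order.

H,V

iteration 1: select H,V (d=7, Q=-271); attach at lengths (59/6, -17/6); label the merged cluster HV
  updated: d(C,HV)=87/2, d(HV,J)=87/2, d(HV,U)=83/2
iteration 2: select C,HV (d=87/2, Q=-172); attach at lengths (89/4, 85/4); label the merged cluster CHV
  updated: d(CHV,J)=43/2, d(CHV,U)=21
iteration 3: select CHV,J (d=43/2, Q=-93/2); attach at lengths (77/4, 9/4); label the merged cluster CHJV
  updated: d(CHJV,U)=7/4
iteration 4: select CHJV,U (d=7/4); attach at lengths (7/8, 7/8); label the merged cluster CHJUV
final tree: (((C:89/4,(H:59/6,V:-17/6):85/4):77/4,J:9/4):7/8,U:7/8)
total length: 295/4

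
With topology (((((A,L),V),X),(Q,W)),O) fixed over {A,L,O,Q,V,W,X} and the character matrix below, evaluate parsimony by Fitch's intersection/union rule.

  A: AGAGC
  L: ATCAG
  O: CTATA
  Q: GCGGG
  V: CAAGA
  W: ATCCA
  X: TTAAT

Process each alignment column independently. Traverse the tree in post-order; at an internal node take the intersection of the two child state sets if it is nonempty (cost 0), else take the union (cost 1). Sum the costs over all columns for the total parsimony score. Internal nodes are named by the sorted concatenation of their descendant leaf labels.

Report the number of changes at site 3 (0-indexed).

4

site 0, node AL: A={A} ∩ L={A} → {A} (+0)
site 0, node ALV: AL={A} ∪ V={C} → {A,C} (+1)
site 0, node ALVX: ALV={A,C} ∪ X={T} → {A,C,T} (+1)
site 0, node QW: Q={G} ∪ W={A} → {A,G} (+1)
site 0, node ALQVWX: ALVX={A,C,T} ∩ QW={A,G} → {A} (+0)
site 0, node ALOQVWX: ALQVWX={A} ∪ O={C} → {A,C} (+1)
site 1, node AL: A={G} ∪ L={T} → {G,T} (+1)
site 1, node ALV: AL={G,T} ∪ V={A} → {A,G,T} (+1)
site 1, node ALVX: ALV={A,G,T} ∩ X={T} → {T} (+0)
site 1, node QW: Q={C} ∪ W={T} → {C,T} (+1)
site 1, node ALQVWX: ALVX={T} ∩ QW={C,T} → {T} (+0)
site 1, node ALOQVWX: ALQVWX={T} ∩ O={T} → {T} (+0)
site 2, node AL: A={A} ∪ L={C} → {A,C} (+1)
site 2, node ALV: AL={A,C} ∩ V={A} → {A} (+0)
site 2, node ALVX: ALV={A} ∩ X={A} → {A} (+0)
site 2, node QW: Q={G} ∪ W={C} → {C,G} (+1)
site 2, node ALQVWX: ALVX={A} ∪ QW={C,G} → {A,C,G} (+1)
site 2, node ALOQVWX: ALQVWX={A,C,G} ∩ O={A} → {A} (+0)
site 3, node AL: A={G} ∪ L={A} → {A,G} (+1)
site 3, node ALV: AL={A,G} ∩ V={G} → {G} (+0)
site 3, node ALVX: ALV={G} ∪ X={A} → {A,G} (+1)
site 3, node QW: Q={G} ∪ W={C} → {C,G} (+1)
site 3, node ALQVWX: ALVX={A,G} ∩ QW={C,G} → {G} (+0)
site 3, node ALOQVWX: ALQVWX={G} ∪ O={T} → {G,T} (+1)
site 4, node AL: A={C} ∪ L={G} → {C,G} (+1)
site 4, node ALV: AL={C,G} ∪ V={A} → {A,C,G} (+1)
site 4, node ALVX: ALV={A,C,G} ∪ X={T} → {A,C,G,T} (+1)
site 4, node QW: Q={G} ∪ W={A} → {A,G} (+1)
site 4, node ALQVWX: ALVX={A,C,G,T} ∩ QW={A,G} → {A,G} (+0)
site 4, node ALOQVWX: ALQVWX={A,G} ∩ O={A} → {A} (+0)
per-site changes: [4, 3, 3, 4, 4]; total = 18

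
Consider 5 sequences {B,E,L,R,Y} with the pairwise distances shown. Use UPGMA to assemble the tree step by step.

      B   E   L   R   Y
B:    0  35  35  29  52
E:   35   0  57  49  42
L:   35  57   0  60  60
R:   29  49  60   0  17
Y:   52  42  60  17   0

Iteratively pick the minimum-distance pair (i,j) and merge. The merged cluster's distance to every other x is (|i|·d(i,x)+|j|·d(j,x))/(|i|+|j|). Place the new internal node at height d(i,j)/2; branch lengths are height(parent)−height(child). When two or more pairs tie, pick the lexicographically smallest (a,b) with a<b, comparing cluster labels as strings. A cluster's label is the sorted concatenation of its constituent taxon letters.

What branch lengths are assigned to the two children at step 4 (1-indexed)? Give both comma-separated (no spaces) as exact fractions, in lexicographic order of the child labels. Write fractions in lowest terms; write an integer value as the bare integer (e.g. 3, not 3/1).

1. join R+Y (d=17) ⇒ RY; edges |R|=17/2, |Y|=17/2
  updated: d(B,RY)=81/2, d(E,RY)=91/2, d(L,RY)=60
2. join B+E (d=35) ⇒ BE; edges |B|=35/2, |E|=35/2
  updated: d(BE,L)=46, d(BE,RY)=43
3. join BE+RY (d=43) ⇒ BERY; edges |BE|=4, |RY|=13
  updated: d(BERY,L)=53
4. join BERY+L (d=53) ⇒ BELRY; edges |BERY|=5, |L|=53/2
final tree: (((B:35/2,E:35/2):4,(R:17/2,Y:17/2):13):5,L:53/2)
total length: 201/2

5,53/2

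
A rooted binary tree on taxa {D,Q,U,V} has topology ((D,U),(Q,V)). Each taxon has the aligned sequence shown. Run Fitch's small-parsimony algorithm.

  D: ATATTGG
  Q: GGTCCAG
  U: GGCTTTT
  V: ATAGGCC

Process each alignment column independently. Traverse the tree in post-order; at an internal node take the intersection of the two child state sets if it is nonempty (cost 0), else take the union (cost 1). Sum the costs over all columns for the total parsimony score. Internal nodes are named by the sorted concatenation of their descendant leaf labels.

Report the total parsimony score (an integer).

15

DU@0: {A} ∪ {G} = {A,G} (union, +1)
QV@0: {G} ∪ {A} = {A,G} (union, +1)
DQUV@0: {A,G} ∩ {A,G} = {A,G} (intersection, +0)
DU@1: {T} ∪ {G} = {G,T} (union, +1)
QV@1: {G} ∪ {T} = {G,T} (union, +1)
DQUV@1: {G,T} ∩ {G,T} = {G,T} (intersection, +0)
DU@2: {A} ∪ {C} = {A,C} (union, +1)
QV@2: {T} ∪ {A} = {A,T} (union, +1)
DQUV@2: {A,C} ∩ {A,T} = {A} (intersection, +0)
DU@3: {T} ∩ {T} = {T} (intersection, +0)
QV@3: {C} ∪ {G} = {C,G} (union, +1)
DQUV@3: {T} ∪ {C,G} = {C,G,T} (union, +1)
DU@4: {T} ∩ {T} = {T} (intersection, +0)
QV@4: {C} ∪ {G} = {C,G} (union, +1)
DQUV@4: {T} ∪ {C,G} = {C,G,T} (union, +1)
DU@5: {G} ∪ {T} = {G,T} (union, +1)
QV@5: {A} ∪ {C} = {A,C} (union, +1)
DQUV@5: {G,T} ∪ {A,C} = {A,C,G,T} (union, +1)
DU@6: {G} ∪ {T} = {G,T} (union, +1)
QV@6: {G} ∪ {C} = {C,G} (union, +1)
DQUV@6: {G,T} ∩ {C,G} = {G} (intersection, +0)
per-site changes: [2, 2, 2, 2, 2, 3, 2]; total = 15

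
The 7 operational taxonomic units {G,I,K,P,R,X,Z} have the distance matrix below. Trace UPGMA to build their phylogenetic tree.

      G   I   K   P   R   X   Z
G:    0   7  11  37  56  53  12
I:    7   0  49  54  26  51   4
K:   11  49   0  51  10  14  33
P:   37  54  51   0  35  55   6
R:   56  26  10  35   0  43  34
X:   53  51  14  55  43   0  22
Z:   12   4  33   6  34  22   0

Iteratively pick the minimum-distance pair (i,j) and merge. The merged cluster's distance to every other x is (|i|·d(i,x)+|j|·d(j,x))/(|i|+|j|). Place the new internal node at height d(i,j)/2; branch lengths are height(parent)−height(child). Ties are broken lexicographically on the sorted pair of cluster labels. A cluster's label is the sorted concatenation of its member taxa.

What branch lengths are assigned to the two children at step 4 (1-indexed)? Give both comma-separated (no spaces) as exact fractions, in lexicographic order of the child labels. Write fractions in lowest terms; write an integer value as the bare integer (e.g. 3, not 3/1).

iteration 1: select I,Z (d=4); attach at lengths (2, 2); label the merged cluster IZ
  updated: d(G,IZ)=19/2, d(IZ,K)=41, d(IZ,P)=30, d(IZ,R)=30, d(IZ,X)=73/2
iteration 2: select G,IZ (d=19/2); attach at lengths (19/4, 11/4); label the merged cluster GIZ
  updated: d(GIZ,K)=31, d(GIZ,P)=97/3, d(GIZ,R)=116/3, d(GIZ,X)=42
iteration 3: select K,R (d=10); attach at lengths (5, 5); label the merged cluster KR
  updated: d(GIZ,KR)=209/6, d(KR,P)=43, d(KR,X)=57/2
iteration 4: select KR,X (d=57/2); attach at lengths (37/4, 57/4); label the merged cluster KRX
  updated: d(GIZ,KRX)=335/9, d(KRX,P)=47
iteration 5: select GIZ,P (d=97/3); attach at lengths (137/12, 97/6); label the merged cluster GIPZ
  updated: d(GIPZ,KRX)=119/3
iteration 6: select GIPZ,KRX (d=119/3); attach at lengths (11/3, 67/12); label the merged cluster GIKPRXZ
final tree: (((G:19/4,(I:2,Z:2):11/4):137/12,P:97/6):11/3,((K:5,R:5):37/4,X:57/4):67/12)
total length: 491/6

37/4,57/4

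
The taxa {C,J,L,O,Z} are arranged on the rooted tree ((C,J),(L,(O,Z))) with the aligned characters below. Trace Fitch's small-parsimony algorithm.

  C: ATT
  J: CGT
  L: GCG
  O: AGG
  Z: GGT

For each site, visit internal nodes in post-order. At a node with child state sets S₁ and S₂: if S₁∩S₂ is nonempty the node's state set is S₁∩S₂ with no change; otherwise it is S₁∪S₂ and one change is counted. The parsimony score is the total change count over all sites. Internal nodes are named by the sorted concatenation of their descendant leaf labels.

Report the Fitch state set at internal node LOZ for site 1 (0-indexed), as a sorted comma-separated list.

C,G

site 0, node CJ: C={A} ∪ J={C} → {A,C} (+1)
site 0, node OZ: O={A} ∪ Z={G} → {A,G} (+1)
site 0, node LOZ: L={G} ∩ OZ={A,G} → {G} (+0)
site 0, node CJLOZ: CJ={A,C} ∪ LOZ={G} → {A,C,G} (+1)
site 1, node CJ: C={T} ∪ J={G} → {G,T} (+1)
site 1, node OZ: O={G} ∩ Z={G} → {G} (+0)
site 1, node LOZ: L={C} ∪ OZ={G} → {C,G} (+1)
site 1, node CJLOZ: CJ={G,T} ∩ LOZ={C,G} → {G} (+0)
site 2, node CJ: C={T} ∩ J={T} → {T} (+0)
site 2, node OZ: O={G} ∪ Z={T} → {G,T} (+1)
site 2, node LOZ: L={G} ∩ OZ={G,T} → {G} (+0)
site 2, node CJLOZ: CJ={T} ∪ LOZ={G} → {G,T} (+1)
per-site changes: [3, 2, 2]; total = 7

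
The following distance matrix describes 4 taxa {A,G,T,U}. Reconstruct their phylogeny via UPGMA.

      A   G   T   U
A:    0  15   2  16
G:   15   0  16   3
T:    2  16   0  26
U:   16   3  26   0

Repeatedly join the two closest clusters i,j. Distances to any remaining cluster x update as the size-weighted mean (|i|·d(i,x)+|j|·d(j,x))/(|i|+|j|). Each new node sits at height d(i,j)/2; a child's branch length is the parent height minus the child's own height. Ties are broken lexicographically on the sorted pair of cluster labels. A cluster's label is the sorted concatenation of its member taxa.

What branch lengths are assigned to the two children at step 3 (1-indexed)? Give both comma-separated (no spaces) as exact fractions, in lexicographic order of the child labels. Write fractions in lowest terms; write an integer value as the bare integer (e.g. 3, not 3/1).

65/8,61/8

1. join A+T (d=2) ⇒ AT; edges |A|=1, |T|=1
  updated: d(AT,G)=31/2, d(AT,U)=21
2. join G+U (d=3) ⇒ GU; edges |G|=3/2, |U|=3/2
  updated: d(AT,GU)=73/4
3. join AT+GU (d=73/4) ⇒ AGTU; edges |AT|=65/8, |GU|=61/8
final tree: ((A:1,T:1):65/8,(G:3/2,U:3/2):61/8)
total length: 83/4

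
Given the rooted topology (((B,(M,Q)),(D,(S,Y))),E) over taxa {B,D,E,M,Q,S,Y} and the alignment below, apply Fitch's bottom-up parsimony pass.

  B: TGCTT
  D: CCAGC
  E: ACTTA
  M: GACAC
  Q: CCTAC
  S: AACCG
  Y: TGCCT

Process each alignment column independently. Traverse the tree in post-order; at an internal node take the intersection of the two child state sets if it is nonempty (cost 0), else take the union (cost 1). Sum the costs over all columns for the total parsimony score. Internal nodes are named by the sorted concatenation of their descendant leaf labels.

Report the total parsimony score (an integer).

site 0, node MQ: M={G} ∪ Q={C} → {C,G} (+1)
site 0, node BMQ: B={T} ∪ MQ={C,G} → {C,G,T} (+1)
site 0, node SY: S={A} ∪ Y={T} → {A,T} (+1)
site 0, node DSY: D={C} ∪ SY={A,T} → {A,C,T} (+1)
site 0, node BDMQSY: BMQ={C,G,T} ∩ DSY={A,C,T} → {C,T} (+0)
site 0, node BDEMQSY: BDMQSY={C,T} ∪ E={A} → {A,C,T} (+1)
site 1, node MQ: M={A} ∪ Q={C} → {A,C} (+1)
site 1, node BMQ: B={G} ∪ MQ={A,C} → {A,C,G} (+1)
site 1, node SY: S={A} ∪ Y={G} → {A,G} (+1)
site 1, node DSY: D={C} ∪ SY={A,G} → {A,C,G} (+1)
site 1, node BDMQSY: BMQ={A,C,G} ∩ DSY={A,C,G} → {A,C,G} (+0)
site 1, node BDEMQSY: BDMQSY={A,C,G} ∩ E={C} → {C} (+0)
site 2, node MQ: M={C} ∪ Q={T} → {C,T} (+1)
site 2, node BMQ: B={C} ∩ MQ={C,T} → {C} (+0)
site 2, node SY: S={C} ∩ Y={C} → {C} (+0)
site 2, node DSY: D={A} ∪ SY={C} → {A,C} (+1)
site 2, node BDMQSY: BMQ={C} ∩ DSY={A,C} → {C} (+0)
site 2, node BDEMQSY: BDMQSY={C} ∪ E={T} → {C,T} (+1)
site 3, node MQ: M={A} ∩ Q={A} → {A} (+0)
site 3, node BMQ: B={T} ∪ MQ={A} → {A,T} (+1)
site 3, node SY: S={C} ∩ Y={C} → {C} (+0)
site 3, node DSY: D={G} ∪ SY={C} → {C,G} (+1)
site 3, node BDMQSY: BMQ={A,T} ∪ DSY={C,G} → {A,C,G,T} (+1)
site 3, node BDEMQSY: BDMQSY={A,C,G,T} ∩ E={T} → {T} (+0)
site 4, node MQ: M={C} ∩ Q={C} → {C} (+0)
site 4, node BMQ: B={T} ∪ MQ={C} → {C,T} (+1)
site 4, node SY: S={G} ∪ Y={T} → {G,T} (+1)
site 4, node DSY: D={C} ∪ SY={G,T} → {C,G,T} (+1)
site 4, node BDMQSY: BMQ={C,T} ∩ DSY={C,G,T} → {C,T} (+0)
site 4, node BDEMQSY: BDMQSY={C,T} ∪ E={A} → {A,C,T} (+1)
per-site changes: [5, 4, 3, 3, 4]; total = 19

19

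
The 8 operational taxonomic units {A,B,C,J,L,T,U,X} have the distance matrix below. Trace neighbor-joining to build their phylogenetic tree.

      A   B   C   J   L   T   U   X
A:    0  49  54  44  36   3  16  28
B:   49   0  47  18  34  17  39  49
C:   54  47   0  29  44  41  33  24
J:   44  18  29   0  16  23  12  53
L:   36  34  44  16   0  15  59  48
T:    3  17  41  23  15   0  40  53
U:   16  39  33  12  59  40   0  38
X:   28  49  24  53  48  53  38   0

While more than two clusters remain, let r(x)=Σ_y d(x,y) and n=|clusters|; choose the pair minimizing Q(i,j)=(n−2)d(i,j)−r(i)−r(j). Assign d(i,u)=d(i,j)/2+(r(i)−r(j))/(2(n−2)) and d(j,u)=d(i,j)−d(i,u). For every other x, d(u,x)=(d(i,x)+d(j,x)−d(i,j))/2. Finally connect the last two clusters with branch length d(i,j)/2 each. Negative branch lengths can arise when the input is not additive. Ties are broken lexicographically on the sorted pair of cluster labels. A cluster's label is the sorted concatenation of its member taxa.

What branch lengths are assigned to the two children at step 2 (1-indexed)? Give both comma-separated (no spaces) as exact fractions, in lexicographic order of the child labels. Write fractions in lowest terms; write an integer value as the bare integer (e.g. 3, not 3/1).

59/10,-29/10

iteration 1: select C,X (d=24, Q=-421); attach at lengths (41/4, 55/4); label the merged cluster CX
  updated: d(A,CX)=29, d(B,CX)=36, d(CX,J)=29, d(CX,L)=34, d(CX,T)=35, d(CX,U)=47/2
iteration 2: select A,T (d=3, Q=-295); attach at lengths (59/10, -29/10); label the merged cluster AT
  updated: d(AT,B)=63/2, d(AT,CX)=61/2, d(AT,J)=32, d(AT,L)=24, d(AT,U)=53/2
iteration 3: select CX,U (d=47/2, Q=-219); attach at lengths (87/8, 101/8); label the merged cluster CUX
  updated: d(AT,CUX)=67/4, d(B,CUX)=103/4, d(CUX,J)=35/4, d(CUX,L)=139/4
iteration 4: select AT,L (d=24, Q=-141); attach at lengths (45/4, 51/4); label the merged cluster ALT
  updated: d(ALT,B)=83/4, d(ALT,CUX)=55/4, d(ALT,J)=12
iteration 5: select ALT,B (d=83/4, Q=-139/2); attach at lengths (47/8, 119/8); label the merged cluster ABLT
  updated: d(ABLT,CUX)=75/8, d(ABLT,J)=37/8
iteration 6: select ABLT,CUX (d=75/8, Q=-91/4); attach at lengths (21/8, 27/4); label the merged cluster ABCLTUX
  updated: d(ABCLTUX,J)=2
iteration 7: select ABCLTUX,J (d=2); attach at lengths (1, 1); label the merged cluster ABCJLTUX
final tree: (((((A:59/10,T:-29/10):45/4,L:51/4):47/8,B:119/8):21/8,((C:41/4,X:55/4):87/8,U:101/8):27/4):1,J:1)
total length: 853/8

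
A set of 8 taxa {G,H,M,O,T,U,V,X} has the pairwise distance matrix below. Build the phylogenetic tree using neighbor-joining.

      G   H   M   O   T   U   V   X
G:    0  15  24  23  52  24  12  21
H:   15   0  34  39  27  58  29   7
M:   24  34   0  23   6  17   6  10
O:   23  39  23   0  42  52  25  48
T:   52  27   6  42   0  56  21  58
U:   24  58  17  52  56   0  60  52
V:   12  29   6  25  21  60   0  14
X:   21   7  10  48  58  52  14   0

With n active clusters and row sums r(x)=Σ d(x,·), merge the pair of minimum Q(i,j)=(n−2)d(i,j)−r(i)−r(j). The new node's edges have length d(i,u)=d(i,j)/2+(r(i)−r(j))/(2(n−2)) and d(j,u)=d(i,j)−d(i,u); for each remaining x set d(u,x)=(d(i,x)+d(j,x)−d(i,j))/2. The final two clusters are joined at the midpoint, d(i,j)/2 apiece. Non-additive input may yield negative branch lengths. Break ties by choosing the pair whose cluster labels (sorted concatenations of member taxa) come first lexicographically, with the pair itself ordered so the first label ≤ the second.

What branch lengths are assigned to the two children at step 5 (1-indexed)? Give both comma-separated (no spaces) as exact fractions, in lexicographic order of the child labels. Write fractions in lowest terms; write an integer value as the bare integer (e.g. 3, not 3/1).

133/32,435/32

step 1: merge (H,X) at d=7, Q=-377; branch lengths H→41/12, X→43/12; new cluster HX
  updated: d(G,HX)=29/2, d(HX,M)=37/2, d(HX,O)=40, d(HX,T)=39, d(HX,U)=103/2, d(HX,V)=18
step 2: merge (G,U) at d=24, Q=-290; branch lengths G→9/10, U→231/10; new cluster GU
  updated: d(GU,HX)=21, d(GU,M)=17/2, d(GU,O)=51/2, d(GU,T)=42, d(GU,V)=24
step 3: merge (M,T) at d=6, Q=-188; branch lengths M→-8, T→14; new cluster MT
  updated: d(GU,MT)=89/4, d(HX,MT)=103/4, d(MT,O)=59/2, d(MT,V)=21/2
step 4: merge (GU,O) at d=51/2, Q=-545/4; branch lengths GU→197/24, O→415/24; new cluster GOU
  updated: d(GOU,HX)=71/4, d(GOU,MT)=105/8, d(GOU,V)=47/4
step 5: merge (GOU,HX) at d=71/4, Q=-549/8; branch lengths GOU→133/32, HX→435/32; new cluster GHOUX
  updated: d(GHOUX,MT)=169/16, d(GHOUX,V)=6
step 6: merge (GHOUX,MT) at d=169/16, Q=-433/16; branch lengths GHOUX→97/32, MT→241/32; new cluster GHMOTUX
  updated: d(GHMOTUX,V)=95/32
step 7: merge (GHMOTUX,V) at d=95/32; branch lengths GHMOTUX→95/64, V→95/64; new cluster GHMOTUVX
final tree: (((((G:9/10,U:231/10):197/24,O:415/24):133/32,(H:41/12,X:43/12):435/32):97/32,(M:-8,T:14):241/32):95/64,V:95/64)
total length: 3001/32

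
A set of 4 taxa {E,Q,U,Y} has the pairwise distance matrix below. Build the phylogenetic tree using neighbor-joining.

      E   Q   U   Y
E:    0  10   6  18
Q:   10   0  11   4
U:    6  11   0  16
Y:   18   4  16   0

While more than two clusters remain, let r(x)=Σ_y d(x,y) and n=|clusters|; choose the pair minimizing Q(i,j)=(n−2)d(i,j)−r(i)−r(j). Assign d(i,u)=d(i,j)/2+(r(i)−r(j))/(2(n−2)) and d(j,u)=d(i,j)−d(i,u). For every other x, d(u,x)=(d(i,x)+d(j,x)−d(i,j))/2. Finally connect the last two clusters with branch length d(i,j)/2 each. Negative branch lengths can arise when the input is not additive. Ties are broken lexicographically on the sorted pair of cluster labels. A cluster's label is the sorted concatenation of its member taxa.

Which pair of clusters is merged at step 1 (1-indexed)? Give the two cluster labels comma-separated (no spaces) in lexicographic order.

E,U

step 1: merge (E,U) at d=6, Q=-55; branch lengths E→13/4, U→11/4; new cluster EU
  updated: d(EU,Q)=15/2, d(EU,Y)=14
step 2: merge (EU,Q) at d=15/2, Q=-51/2; branch lengths EU→35/4, Q→-5/4; new cluster EQU
  updated: d(EQU,Y)=21/4
step 3: merge (EQU,Y) at d=21/4; branch lengths EQU→21/8, Y→21/8; new cluster EQUY
final tree: (((E:13/4,U:11/4):35/4,Q:-5/4):21/8,Y:21/8)
total length: 75/4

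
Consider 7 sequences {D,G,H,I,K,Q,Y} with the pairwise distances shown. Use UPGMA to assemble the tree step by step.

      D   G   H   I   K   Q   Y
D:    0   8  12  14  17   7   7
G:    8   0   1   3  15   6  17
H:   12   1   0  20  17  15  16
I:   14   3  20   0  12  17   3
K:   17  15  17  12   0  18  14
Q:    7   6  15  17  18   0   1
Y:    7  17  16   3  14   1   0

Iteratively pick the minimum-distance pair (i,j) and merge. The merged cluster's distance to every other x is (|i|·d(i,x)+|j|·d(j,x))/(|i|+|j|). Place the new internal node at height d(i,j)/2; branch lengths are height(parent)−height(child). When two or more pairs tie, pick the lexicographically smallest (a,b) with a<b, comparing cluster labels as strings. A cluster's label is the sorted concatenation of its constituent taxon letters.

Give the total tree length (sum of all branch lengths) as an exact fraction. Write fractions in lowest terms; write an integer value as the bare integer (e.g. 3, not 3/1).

1523/48

1. join G+H (d=1) ⇒ GH; edges |G|=1/2, |H|=1/2
  updated: d(D,GH)=10, d(GH,I)=23/2, d(GH,K)=16, d(GH,Q)=21/2, d(GH,Y)=33/2
2. join Q+Y (d=1) ⇒ QY; edges |Q|=1/2, |Y|=1/2
  updated: d(D,QY)=7, d(GH,QY)=27/2, d(I,QY)=10, d(K,QY)=16
3. join D+QY (d=7) ⇒ DQY; edges |D|=7/2, |QY|=3
  updated: d(DQY,GH)=37/3, d(DQY,I)=34/3, d(DQY,K)=49/3
4. join DQY+I (d=34/3) ⇒ DIQY; edges |DQY|=13/6, |I|=17/3
  updated: d(DIQY,GH)=97/8, d(DIQY,K)=61/4
5. join DIQY+GH (d=97/8) ⇒ DGHIQY; edges |DIQY|=19/48, |GH|=89/16
  updated: d(DGHIQY,K)=31/2
6. join DGHIQY+K (d=31/2) ⇒ DGHIKQY; edges |DGHIQY|=27/16, |K|=31/4
final tree: ((((D:7/2,(Q:1/2,Y:1/2):3):13/6,I:17/3):19/48,(G:1/2,H:1/2):89/16):27/16,K:31/4)
total length: 1523/48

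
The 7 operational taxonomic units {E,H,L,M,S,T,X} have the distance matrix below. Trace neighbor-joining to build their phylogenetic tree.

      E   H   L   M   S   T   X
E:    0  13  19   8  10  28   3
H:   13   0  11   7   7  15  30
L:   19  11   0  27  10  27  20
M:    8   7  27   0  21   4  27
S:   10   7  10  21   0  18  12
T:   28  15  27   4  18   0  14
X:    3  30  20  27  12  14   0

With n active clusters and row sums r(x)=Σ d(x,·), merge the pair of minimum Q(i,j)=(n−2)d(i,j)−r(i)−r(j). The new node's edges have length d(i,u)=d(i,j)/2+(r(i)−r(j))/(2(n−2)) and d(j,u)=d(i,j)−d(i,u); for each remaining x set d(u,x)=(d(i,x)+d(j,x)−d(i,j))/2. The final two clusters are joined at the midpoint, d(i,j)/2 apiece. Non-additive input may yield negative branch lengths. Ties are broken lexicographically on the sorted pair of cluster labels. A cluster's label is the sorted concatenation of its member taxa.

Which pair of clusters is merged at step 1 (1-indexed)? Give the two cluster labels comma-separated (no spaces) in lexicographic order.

M,T

1. join M+T (d=4, Q=-180) ⇒ MT; edges |M|=4/5, |T|=16/5
  updated: d(E,MT)=16, d(H,MT)=9, d(L,MT)=25, d(MT,S)=35/2, d(MT,X)=37/2
2. join E+X (d=3, Q=-265/2) ⇒ EX; edges |E|=-21/16, |X|=69/16
  updated: d(EX,H)=20, d(EX,L)=18, d(EX,MT)=63/4, d(EX,S)=19/2
3. join H+MT (d=9, Q=-349/4) ⇒ HMT; edges |H|=9/8, |MT|=63/8
  updated: d(EX,HMT)=107/8, d(HMT,L)=27/2, d(HMT,S)=31/4
4. join EX+S (d=19/2, Q=-393/8) ⇒ ESX; edges |EX|=261/32, |S|=43/32
  updated: d(ESX,HMT)=93/16, d(ESX,L)=37/4
5. join ESX+HMT (d=93/16, Q=-457/16) ⇒ EHMSTX; edges |ESX|=25/32, |HMT|=161/32
  updated: d(EHMSTX,L)=271/32
6. join EHMSTX+L (d=271/32) ⇒ EHLMSTX; edges |EHMSTX|=271/64, |L|=271/64
final tree: ((((E:-21/16,X:69/16):261/32,S:43/32):25/32,(H:9/8,(M:4/5,T:16/5):63/8):161/32):271/64,L:271/64)
total length: 1273/32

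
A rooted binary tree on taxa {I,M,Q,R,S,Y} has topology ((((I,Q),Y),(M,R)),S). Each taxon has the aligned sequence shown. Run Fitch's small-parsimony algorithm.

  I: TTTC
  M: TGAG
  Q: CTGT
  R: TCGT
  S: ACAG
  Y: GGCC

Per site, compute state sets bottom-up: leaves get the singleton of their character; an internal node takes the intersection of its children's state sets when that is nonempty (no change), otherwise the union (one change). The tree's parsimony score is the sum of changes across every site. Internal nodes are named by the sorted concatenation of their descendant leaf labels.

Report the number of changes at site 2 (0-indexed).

[col 0] IQ: children I:{T}, Q:{C} ∪→ {C,T}; cost 1
[col 0] IQY: children IQ:{C,T}, Y:{G} ∪→ {C,G,T}; cost 1
[col 0] MR: children M:{T}, R:{T} ∩→ {T}; cost 0
[col 0] IMQRY: children IQY:{C,G,T}, MR:{T} ∩→ {T}; cost 0
[col 0] IMQRSY: children IMQRY:{T}, S:{A} ∪→ {A,T}; cost 1
[col 1] IQ: children I:{T}, Q:{T} ∩→ {T}; cost 0
[col 1] IQY: children IQ:{T}, Y:{G} ∪→ {G,T}; cost 1
[col 1] MR: children M:{G}, R:{C} ∪→ {C,G}; cost 1
[col 1] IMQRY: children IQY:{G,T}, MR:{C,G} ∩→ {G}; cost 0
[col 1] IMQRSY: children IMQRY:{G}, S:{C} ∪→ {C,G}; cost 1
[col 2] IQ: children I:{T}, Q:{G} ∪→ {G,T}; cost 1
[col 2] IQY: children IQ:{G,T}, Y:{C} ∪→ {C,G,T}; cost 1
[col 2] MR: children M:{A}, R:{G} ∪→ {A,G}; cost 1
[col 2] IMQRY: children IQY:{C,G,T}, MR:{A,G} ∩→ {G}; cost 0
[col 2] IMQRSY: children IMQRY:{G}, S:{A} ∪→ {A,G}; cost 1
[col 3] IQ: children I:{C}, Q:{T} ∪→ {C,T}; cost 1
[col 3] IQY: children IQ:{C,T}, Y:{C} ∩→ {C}; cost 0
[col 3] MR: children M:{G}, R:{T} ∪→ {G,T}; cost 1
[col 3] IMQRY: children IQY:{C}, MR:{G,T} ∪→ {C,G,T}; cost 1
[col 3] IMQRSY: children IMQRY:{C,G,T}, S:{G} ∩→ {G}; cost 0
per-site changes: [3, 3, 4, 3]; total = 13

4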